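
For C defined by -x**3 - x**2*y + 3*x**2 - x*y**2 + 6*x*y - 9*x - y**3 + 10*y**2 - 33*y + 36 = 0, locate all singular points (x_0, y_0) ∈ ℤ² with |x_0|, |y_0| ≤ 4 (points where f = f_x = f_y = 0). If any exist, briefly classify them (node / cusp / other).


Singular points: {(0, 3)}; classification: cusp.

Compute partial derivatives:
  f_x = -3*x**2 - 2*x*y + 6*x - y**2 + 6*y - 9.
  f_y = -x**2 - 2*x*y + 6*x - 3*y**2 + 20*y - 33.
Scan x_0 ∈ {−4, ..., 4}. For each x_0, f_y(x_0, y) is a polynomial in y; find its integer roots y ∈ {−4, ..., 4}, then test f_x and f at those candidates.
  x = -4: f_y(-4, y) = -3*y**2 + 28*y - 73; no integer root y with |y| ≤ 4.
  x = -3: f_y(-3, y) = -3*y**2 + 26*y - 60; no integer root y with |y| ≤ 4.
  x = -2: f_y(-2, y) = -3*y**2 + 24*y - 49; no integer root y with |y| ≤ 4.
  x = -1: f_y(-1, y) = -3*y**2 + 22*y - 40; vanishes at y ∈ {4}. (-1, 4): f_x = -2 ≠ 0.
  x = 0: f_y(0, y) = -3*y**2 + 20*y - 33; vanishes at y ∈ {3}. (0, 3): f_x = 0, f = 0 — SINGULAR.
  x = 1: f_y(1, y) = -3*y**2 + 18*y - 28; no integer root y with |y| ≤ 4.
  x = 2: f_y(2, y) = -3*y**2 + 16*y - 25; no integer root y with |y| ≤ 4.
  x = 3: f_y(3, y) = -3*y**2 + 14*y - 24; no integer root y with |y| ≤ 4.
  x = 4: f_y(4, y) = -3*y**2 + 12*y - 25; no integer root y with |y| ≤ 4.
Only singular point on the grid: (0, 3).
Classify: substitute x = 0 + u, y = 3 + v and expand: f = -u**3 - u**2*v - u*v**2 - v**3 + v**2.
No constant or linear terms (consistent with a singular point). Quadratic part: v**2. Cubic part: -u**3 - u**2*v - u*v**2 - v**3.
The quadratic part v**2 is a perfect square, so there is a single (double) tangent line v = 0, i.e. y = 3. Restricting the cubic part to that line (v = 0) leaves -u**3 ≠ 0, so f is not divisible by v and the branch is v² ≈ u**3 to lowest order — this is a cusp.
Classification: cusp.


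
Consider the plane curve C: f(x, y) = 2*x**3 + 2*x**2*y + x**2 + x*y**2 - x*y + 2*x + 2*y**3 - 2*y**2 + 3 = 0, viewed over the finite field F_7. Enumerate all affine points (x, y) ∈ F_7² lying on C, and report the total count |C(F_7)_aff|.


Affine F_7-points: {(0, 5), (1, 3), (1, 5), (2, 1), (3, 6), (4, 4), (4, 5), (5, 2), (5, 3), (5, 4), (6, 0)}; count = 11.

For each of the 49 pairs (x, y) ∈ F_7², evaluate f(x, y) mod 7. Record the zeros.
  x = 0: [0↦3, 1↦3, 2↦4, 3↦4, 4↦1, 5↦0, 6↦6]  zeros at y ∈ {5}
  x = 1: [0↦1, 1↦3, 2↦1, 3↦0, 4↦5, 5↦0, 6↦4]  zeros at y ∈ {3, 5}
  x = 2: [0↦6, 1↦0, 2↦6, 3↦1, 4↦4, 5↦6, 6↦5]  zeros at y ∈ {1}
  x = 3: [0↦2, 1↦6, 2↦3, 3↦5, 4↦3, 5↦2, 6↦0]  zeros at y ∈ {6}
  x = 4: [0↦1, 1↦5, 2↦4, 3↦3, 4↦0, 5↦0, 6↦1]  zeros at y ∈ {4, 5}
  x = 5: [0↦1, 1↦2, 2↦0, 3↦0, 4↦0, 5↦5, 6↦6]  zeros at y ∈ {2, 3, 4}
  x = 6: [0↦0, 1↦2, 2↦3, 3↦1, 4↦1, 5↦1, 6↦6]  zeros at y ∈ {0}
Collecting zeros: affine points = {(0, 5), (1, 3), (1, 5), (2, 1), (3, 6), (4, 4), (4, 5), (5, 2), (5, 3), (5, 4), (6, 0)}.
Total count |C(F_7)_aff| = 11.


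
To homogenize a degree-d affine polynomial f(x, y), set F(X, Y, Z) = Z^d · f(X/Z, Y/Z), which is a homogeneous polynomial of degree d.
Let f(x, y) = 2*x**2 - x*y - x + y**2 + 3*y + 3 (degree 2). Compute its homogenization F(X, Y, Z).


F(X, Y, Z) = 2*X**2 - X*Y - X*Z + Y**2 + 3*Y*Z + 3*Z**2

deg(f) = 2.
Substitute x = X/Z, y = Y/Z into f, then multiply by Z^2.
  monomial 2·x^2·y^0 ↦ 2·X^2·Y^0·Z^0.
  monomial -1·x^1·y^1 ↦ -1·X^1·Y^1·Z^0.
  monomial -1·x^1·y^0 ↦ -1·X^1·Y^0·Z^1.
  monomial 1·x^0·y^2 ↦ 1·X^0·Y^2·Z^0.
  monomial 3·x^0·y^1 ↦ 3·X^0·Y^1·Z^1.
  monomial 3·x^0·y^0 ↦ 3·X^0·Y^0·Z^2.
Collecting: F(X, Y, Z) = 2*X**2 - X*Y - X*Z + Y**2 + 3*Y*Z + 3*Z**2.


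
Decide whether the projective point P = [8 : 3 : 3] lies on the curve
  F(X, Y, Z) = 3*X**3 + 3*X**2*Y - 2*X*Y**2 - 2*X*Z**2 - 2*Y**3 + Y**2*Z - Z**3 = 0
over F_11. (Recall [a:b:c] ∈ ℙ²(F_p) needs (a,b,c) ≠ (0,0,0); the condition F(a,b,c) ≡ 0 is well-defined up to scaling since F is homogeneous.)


F(8,3,3) ≡ 10 (mod 11); P is NOT on the curve.

Evaluate F(8, 3, 3) term-by-term (mod 11).
  3*X**3 ↦ 3·512·1·1 = 1536
  3*X**2*Y ↦ 3·64·3·1 = 576
  -2*X*Y**2 ↦ -2·8·9·1 = -144
  -2*X*Z**2 ↦ -2·8·1·9 = -144
  -2*Y**3 ↦ -2·1·27·1 = -54
  Y**2*Z ↦ 1·1·9·3 = 27
  -Z**3 ↦ -1·1·1·27 = -27
Sum: F(8, 3, 3) = (1536) + (576) + (-144) + (-144) + (-54) + (27) + (-27) = 1770.
Reducing mod 11: 1770 ≡ 10 (mod 11).
Since F(a, b, c) ≡ 10 ≠ 0 (mod 11), P does NOT lie on the curve.


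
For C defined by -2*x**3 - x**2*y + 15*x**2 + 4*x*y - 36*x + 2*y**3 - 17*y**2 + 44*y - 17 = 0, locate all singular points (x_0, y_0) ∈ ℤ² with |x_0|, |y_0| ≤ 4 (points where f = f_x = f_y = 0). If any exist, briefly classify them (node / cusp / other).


Singular points: {(2, 3)}; classification: cusp.

Compute partial derivatives:
  f_x = -6*x**2 - 2*x*y + 30*x + 4*y - 36.
  f_y = -x**2 + 4*x + 6*y**2 - 34*y + 44.
Scan x_0 ∈ {−4, ..., 4}. For each x_0, f_y(x_0, y) is a polynomial in y; find its integer roots y ∈ {−4, ..., 4}, then test f_x and f at those candidates.
  x = -4: f_y(-4, y) = 6*y**2 - 34*y + 12; no integer root y with |y| ≤ 4.
  x = -3: f_y(-3, y) = 6*y**2 - 34*y + 23; no integer root y with |y| ≤ 4.
  x = -2: f_y(-2, y) = 6*y**2 - 34*y + 32; no integer root y with |y| ≤ 4.
  x = -1: f_y(-1, y) = 6*y**2 - 34*y + 39; no integer root y with |y| ≤ 4.
  x = 0: f_y(0, y) = 6*y**2 - 34*y + 44; vanishes at y ∈ {2}. (0, 2): f_x = -28 ≠ 0.
  x = 1: f_y(1, y) = 6*y**2 - 34*y + 47; no integer root y with |y| ≤ 4.
  x = 2: f_y(2, y) = 6*y**2 - 34*y + 48; vanishes at y ∈ {3}. (2, 3): f_x = 0, f = 0 — SINGULAR.
  x = 3: f_y(3, y) = 6*y**2 - 34*y + 47; no integer root y with |y| ≤ 4.
  x = 4: f_y(4, y) = 6*y**2 - 34*y + 44; vanishes at y ∈ {2}. (4, 2): f_x = -20 ≠ 0.
Only singular point on the grid: (2, 3).
Classify: substitute x = 2 + u, y = 3 + v and expand: f = -2*u**3 - u**2*v + 2*v**3 + v**2.
No constant or linear terms (consistent with a singular point). Quadratic part: v**2. Cubic part: -2*u**3 - u**2*v + 2*v**3.
The quadratic part v**2 is a perfect square, so there is a single (double) tangent line v = 0, i.e. y = 3. Restricting the cubic part to that line (v = 0) leaves -2*u**3 ≠ 0, so f is not divisible by v and the branch is v² ≈ 2*u**3 to lowest order — this is a cusp.
Classification: cusp.


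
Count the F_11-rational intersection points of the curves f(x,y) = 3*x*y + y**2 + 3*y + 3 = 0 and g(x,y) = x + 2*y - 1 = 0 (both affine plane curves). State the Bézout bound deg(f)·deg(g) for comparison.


Common zeros: ∅; count = 0; Bézout bound = 2.

deg(f) = 2, deg(g) = 1, so Bézout bound = 2.
Scan x ∈ F_11. For each x, list the y ∈ F_11 with f(x, y) ≡ 0 and those with g(x, y) ≡ 0 (mod 11); the common zeros in that column are the intersection.
  x = 0: f ≡ 0 at y ∈ ∅; g ≡ 0 at y ∈ {6}; common: ∅.
  x = 1: f ≡ 0 at y ∈ ∅; g ≡ 0 at y ∈ {0}; common: ∅.
  x = 2: f ≡ 0 at y ∈ {4, 9}; g ≡ 0 at y ∈ {5}; common: ∅.
  x = 3: f ≡ 0 at y ∈ {5}; g ≡ 0 at y ∈ {10}; common: ∅.
  x = 4: f ≡ 0 at y ∈ {8, 10}; g ≡ 0 at y ∈ {4}; common: ∅.
  x = 5: f ≡ 0 at y ∈ {1, 3}; g ≡ 0 at y ∈ {9}; common: ∅.
  x = 6: f ≡ 0 at y ∈ {6}; g ≡ 0 at y ∈ {3}; common: ∅.
  x = 7: f ≡ 0 at y ∈ {2, 7}; g ≡ 0 at y ∈ {8}; common: ∅.
  x = 8: f ≡ 0 at y ∈ ∅; g ≡ 0 at y ∈ {2}; common: ∅.
  x = 9: f ≡ 0 at y ∈ ∅; g ≡ 0 at y ∈ {7}; common: ∅.
  x = 10: f ≡ 0 at y ∈ ∅; g ≡ 0 at y ∈ {1}; common: ∅.
Collecting: common zeros = ∅, so the count is 0.
Comparison with the Bézout bound: 0 ≤ 2 = deg(f)·deg(g), as expected for curves with no common component (the affine F_11-count falls short of the bound because intersections may lie at infinity, over extension fields, or carry multiplicity).


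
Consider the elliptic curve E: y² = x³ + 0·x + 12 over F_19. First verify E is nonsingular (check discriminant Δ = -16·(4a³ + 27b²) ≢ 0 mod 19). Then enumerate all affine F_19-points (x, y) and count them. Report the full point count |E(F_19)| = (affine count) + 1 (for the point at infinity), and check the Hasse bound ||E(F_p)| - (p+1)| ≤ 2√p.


Affine points = {(2, 1), (2, 18), (3, 1), (3, 18), (4, 0), (5, 2), (5, 17), (6, 0), (8, 7), (8, 12), (9, 0), (10, 9), (10, 10), (12, 7), (12, 12), (13, 9), (13, 10), (14, 1), (14, 18), (15, 9), (15, 10), (16, 2), (16, 17), (17, 2), (17, 17), (18, 7), (18, 12)}; affine count = 27; |E(F_19)| = 28.

Discriminant check: Δ ∝ 4a³ + 27b² = 4·0³ + 27·12² = 4·0 + 27·144 ≡ 12 (mod 19). Nonzero ⇒ E is nonsingular.
For each x ∈ F_19, compute rhs = x³ + 0·x + 12 mod 19, then count y ∈ F_19 with y² ≡ rhs.
  x = 0: rhs = 12, matching y values: none (0 points).
  x = 1: rhs = 13, matching y values: none (0 points).
  x = 2: rhs = 1, matching y values: 1, 18 (2 points).
  x = 3: rhs = 1, matching y values: 1, 18 (2 points).
  x = 4: rhs = 0, matching y values: 0 (1 points).
  x = 5: rhs = 4, matching y values: 2, 17 (2 points).
  x = 6: rhs = 0, matching y values: 0 (1 points).
  x = 7: rhs = 13, matching y values: none (0 points).
  x = 8: rhs = 11, matching y values: 7, 12 (2 points).
  x = 9: rhs = 0, matching y values: 0 (1 points).
  x = 10: rhs = 5, matching y values: 9, 10 (2 points).
  x = 11: rhs = 13, matching y values: none (0 points).
  x = 12: rhs = 11, matching y values: 7, 12 (2 points).
  x = 13: rhs = 5, matching y values: 9, 10 (2 points).
  x = 14: rhs = 1, matching y values: 1, 18 (2 points).
  x = 15: rhs = 5, matching y values: 9, 10 (2 points).
  x = 16: rhs = 4, matching y values: 2, 17 (2 points).
  x = 17: rhs = 4, matching y values: 2, 17 (2 points).
  x = 18: rhs = 11, matching y values: 7, 12 (2 points).
Total affine count: 27.
Full point count |E(F_19)| = 27 + 1 = 28.
Hasse bound: |28 − (19+1)| = |8| = 8 ≤ 2√19 ≈ 8.7178 ✓.


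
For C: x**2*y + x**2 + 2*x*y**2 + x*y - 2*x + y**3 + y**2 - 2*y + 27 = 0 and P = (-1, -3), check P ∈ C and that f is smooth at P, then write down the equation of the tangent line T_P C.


Tangent line at P: 17*x + 31*y + 110 = 0.

Step 1: f(-1, -3) = 0, so P lies on C.
Step 2: partial derivatives
  f_x(x, y) = 2*x*y + 2*x + 2*y**2 + y - 2, f_y(x, y) = x**2 + 4*x*y + x + 3*y**2 + 2*y - 2.
  f_x(P) = 17, f_y(P) = 31 (gradient nonzero, so P is smooth).
Step 3: tangent line at P: 17·(x − -1) + 31·(y − -3) = 0.
Expanding: 17*x + 31*y + 110 = 0.


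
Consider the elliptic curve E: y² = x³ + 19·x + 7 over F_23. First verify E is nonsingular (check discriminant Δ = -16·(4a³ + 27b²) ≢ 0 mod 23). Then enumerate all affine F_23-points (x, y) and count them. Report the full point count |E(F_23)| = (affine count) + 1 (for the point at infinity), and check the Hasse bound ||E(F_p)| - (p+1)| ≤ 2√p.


Affine points = {(1, 2), (1, 21), (4, 3), (4, 20), (7, 0), (8, 2), (8, 21), (10, 1), (10, 22), (11, 11), (11, 12), (12, 10), (12, 13), (13, 6), (13, 17), (14, 2), (14, 21)}; affine count = 17; |E(F_23)| = 18.

Discriminant check: Δ ∝ 4a³ + 27b² = 4·19³ + 27·7² = 4·6859 + 27·49 ≡ 9 (mod 23). Nonzero ⇒ E is nonsingular.
For each x ∈ F_23, compute rhs = x³ + 19·x + 7 mod 23, then count y ∈ F_23 with y² ≡ rhs.
  x = 0: rhs = 7, matching y values: none (0 points).
  x = 1: rhs = 4, matching y values: 2, 21 (2 points).
  x = 2: rhs = 7, matching y values: none (0 points).
  x = 3: rhs = 22, matching y values: none (0 points).
  x = 4: rhs = 9, matching y values: 3, 20 (2 points).
  x = 5: rhs = 20, matching y values: none (0 points).
  x = 6: rhs = 15, matching y values: none (0 points).
  x = 7: rhs = 0, matching y values: 0 (1 points).
  x = 8: rhs = 4, matching y values: 2, 21 (2 points).
  x = 9: rhs = 10, matching y values: none (0 points).
  x = 10: rhs = 1, matching y values: 1, 22 (2 points).
  x = 11: rhs = 6, matching y values: 11, 12 (2 points).
  x = 12: rhs = 8, matching y values: 10, 13 (2 points).
  x = 13: rhs = 13, matching y values: 6, 17 (2 points).
  x = 14: rhs = 4, matching y values: 2, 21 (2 points).
  x = 15: rhs = 10, matching y values: none (0 points).
  x = 16: rhs = 14, matching y values: none (0 points).
  x = 17: rhs = 22, matching y values: none (0 points).
  x = 18: rhs = 17, matching y values: none (0 points).
  x = 19: rhs = 5, matching y values: none (0 points).
  x = 20: rhs = 15, matching y values: none (0 points).
  x = 21: rhs = 7, matching y values: none (0 points).
  x = 22: rhs = 10, matching y values: none (0 points).
Total affine count: 17.
Full point count |E(F_23)| = 17 + 1 = 18.
Hasse bound: |18 − (23+1)| = |-6| = 6 ≤ 2√23 ≈ 9.5917 ✓.


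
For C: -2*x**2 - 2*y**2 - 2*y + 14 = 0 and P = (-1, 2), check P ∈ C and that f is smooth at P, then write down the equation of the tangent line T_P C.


Tangent line at P: 4*x - 10*y + 24 = 0.

Step 1: f(-1, 2) = 0, so P lies on C.
Step 2: partial derivatives
  f_x(x, y) = -4*x, f_y(x, y) = -4*y - 2.
  f_x(P) = 4, f_y(P) = -10 (gradient nonzero, so P is smooth).
Step 3: tangent line at P: 4·(x − -1) + -10·(y − 2) = 0.
Expanding: 4*x - 10*y + 24 = 0.


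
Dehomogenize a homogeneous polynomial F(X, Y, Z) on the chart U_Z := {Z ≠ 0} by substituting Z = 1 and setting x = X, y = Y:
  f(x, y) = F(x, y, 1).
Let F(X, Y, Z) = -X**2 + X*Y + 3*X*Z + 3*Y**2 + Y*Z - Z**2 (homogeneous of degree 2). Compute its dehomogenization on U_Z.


f(x, y) = -x**2 + x*y + 3*x + 3*y**2 + y - 1

On U_Z we set Z = 1. Each monomial c·X^i·Y^j·Z^k in F becomes c·x^i·y^j·1^k = c·x^i·y^j.
Substituting Z = 1: F(X, Y, 1) = -x**2 + x*y + 3*x + 3*y**2 + y - 1.
Note: deg(f) ≤ deg(F) = 2; strict inequality happens when F is divisible by Z (lost terms).


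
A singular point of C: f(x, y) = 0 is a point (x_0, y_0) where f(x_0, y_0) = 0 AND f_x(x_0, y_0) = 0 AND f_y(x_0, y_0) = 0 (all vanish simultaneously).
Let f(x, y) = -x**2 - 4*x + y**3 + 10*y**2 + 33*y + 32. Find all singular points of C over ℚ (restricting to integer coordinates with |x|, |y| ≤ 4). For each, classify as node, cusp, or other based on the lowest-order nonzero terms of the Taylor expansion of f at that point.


Singular points: {(-2, -3)}; classification: node.

Compute partial derivatives:
  f_x = -2*x - 4.
  f_y = 3*y**2 + 20*y + 33.
Scan x_0 ∈ {−4, ..., 4}. For each x_0, f_y(x_0, y) is a polynomial in y; find its integer roots y ∈ {−4, ..., 4}, then test f_x and f at those candidates.
  x = -4: f_y(-4, y) = 3*y**2 + 20*y + 33; vanishes at y ∈ {-3}. (-4, -3): f_x = 4 ≠ 0.
  x = -3: f_y(-3, y) = 3*y**2 + 20*y + 33; vanishes at y ∈ {-3}. (-3, -3): f_x = 2 ≠ 0.
  x = -2: f_y(-2, y) = 3*y**2 + 20*y + 33; vanishes at y ∈ {-3}. (-2, -3): f_x = 0, f = 0 — SINGULAR.
  x = -1: f_y(-1, y) = 3*y**2 + 20*y + 33; vanishes at y ∈ {-3}. (-1, -3): f_x = -2 ≠ 0.
  x = 0: f_y(0, y) = 3*y**2 + 20*y + 33; vanishes at y ∈ {-3}. (0, -3): f_x = -4 ≠ 0.
  x = 1: f_y(1, y) = 3*y**2 + 20*y + 33; vanishes at y ∈ {-3}. (1, -3): f_x = -6 ≠ 0.
  x = 2: f_y(2, y) = 3*y**2 + 20*y + 33; vanishes at y ∈ {-3}. (2, -3): f_x = -8 ≠ 0.
  x = 3: f_y(3, y) = 3*y**2 + 20*y + 33; vanishes at y ∈ {-3}. (3, -3): f_x = -10 ≠ 0.
  x = 4: f_y(4, y) = 3*y**2 + 20*y + 33; vanishes at y ∈ {-3}. (4, -3): f_x = -12 ≠ 0.
Only singular point on the grid: (-2, -3).
Classify: substitute x = -2 + u, y = -3 + v and expand: f = -u**2 + v**3 + v**2.
No constant or linear terms (consistent with a singular point). Quadratic part: -u**2 + v**2. Cubic part: v**3.
The quadratic part v**2 - u**2 = (v − u)(v + u) splits into two distinct linear factors, so there are two distinct tangent lines y − -3 = ±(x − -2) — this is a node (ordinary double point).
Classification: node.


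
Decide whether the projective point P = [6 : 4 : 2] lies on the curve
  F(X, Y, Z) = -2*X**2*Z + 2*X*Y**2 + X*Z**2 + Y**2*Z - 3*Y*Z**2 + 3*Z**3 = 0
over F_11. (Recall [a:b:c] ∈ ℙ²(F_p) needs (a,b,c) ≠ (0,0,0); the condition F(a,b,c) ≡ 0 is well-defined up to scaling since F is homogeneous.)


F(6,4,2) ≡ 3 (mod 11); P is NOT on the curve.

Evaluate F(6, 4, 2) term-by-term (mod 11).
  -2*X**2*Z ↦ -2·36·1·2 = -144
  2*X*Y**2 ↦ 2·6·16·1 = 192
  X*Z**2 ↦ 1·6·1·4 = 24
  Y**2*Z ↦ 1·1·16·2 = 32
  -3*Y*Z**2 ↦ -3·1·4·4 = -48
  3*Z**3 ↦ 3·1·1·8 = 24
Sum: F(6, 4, 2) = (-144) + (192) + (24) + (32) + (-48) + (24) = 80.
Reducing mod 11: 80 ≡ 3 (mod 11).
Since F(a, b, c) ≡ 3 ≠ 0 (mod 11), P does NOT lie on the curve.


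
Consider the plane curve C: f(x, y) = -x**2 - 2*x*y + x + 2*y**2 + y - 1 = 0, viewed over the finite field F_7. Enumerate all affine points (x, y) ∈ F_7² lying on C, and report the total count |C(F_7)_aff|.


Affine F_7-points: {(0, 4), (0, 6), (1, 1), (1, 3), (3, 0), (3, 6), (5, 0), (5, 1)}; count = 8.

For each of the 49 pairs (x, y) ∈ F_7², evaluate f(x, y) mod 7. Record the zeros.
  x = 0: [0↦6, 1↦2, 2↦2, 3↦6, 4↦0, 5↦5, 6↦0]  zeros at y ∈ {4, 6}
  x = 1: [0↦6, 1↦0, 2↦5, 3↦0, 4↦6, 5↦2, 6↦2]  zeros at y ∈ {1, 3}
  x = 2: [0↦4, 1↦3, 2↦6, 3↦6, 4↦3, 5↦4, 6↦2]  zeros at y ∈ ∅
  x = 3: [0↦0, 1↦4, 2↦5, 3↦3, 4↦5, 5↦4, 6↦0]  zeros at y ∈ {0, 6}
  x = 4: [0↦1, 1↦3, 2↦2, 3↦5, 4↦5, 5↦2, 6↦3]  zeros at y ∈ ∅
  x = 5: [0↦0, 1↦0, 2↦4, 3↦5, 4↦3, 5↦5, 6↦4]  zeros at y ∈ {0, 1}
  x = 6: [0↦4, 1↦2, 2↦4, 3↦3, 4↦6, 5↦6, 6↦3]  zeros at y ∈ ∅
Collecting zeros: affine points = {(0, 4), (0, 6), (1, 1), (1, 3), (3, 0), (3, 6), (5, 0), (5, 1)}.
Total count |C(F_7)_aff| = 8.


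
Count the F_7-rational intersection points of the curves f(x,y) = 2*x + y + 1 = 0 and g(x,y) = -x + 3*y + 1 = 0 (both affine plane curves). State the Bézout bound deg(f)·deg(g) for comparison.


Common zeros: ∅; count = 0; Bézout bound = 1.

deg(f) = 1, deg(g) = 1, so Bézout bound = 1.
Scan x ∈ F_7. For each x, list the y ∈ F_7 with f(x, y) ≡ 0 and those with g(x, y) ≡ 0 (mod 7); the common zeros in that column are the intersection.
  x = 0: f ≡ 0 at y ∈ {6}; g ≡ 0 at y ∈ {2}; common: ∅.
  x = 1: f ≡ 0 at y ∈ {4}; g ≡ 0 at y ∈ {0}; common: ∅.
  x = 2: f ≡ 0 at y ∈ {2}; g ≡ 0 at y ∈ {5}; common: ∅.
  x = 3: f ≡ 0 at y ∈ {0}; g ≡ 0 at y ∈ {3}; common: ∅.
  x = 4: f ≡ 0 at y ∈ {5}; g ≡ 0 at y ∈ {1}; common: ∅.
  x = 5: f ≡ 0 at y ∈ {3}; g ≡ 0 at y ∈ {6}; common: ∅.
  x = 6: f ≡ 0 at y ∈ {1}; g ≡ 0 at y ∈ {4}; common: ∅.
Collecting: common zeros = ∅, so the count is 0.
Comparison with the Bézout bound: 0 ≤ 1 = deg(f)·deg(g), as expected for curves with no common component (the affine F_7-count falls short of the bound because intersections may lie at infinity, over extension fields, or carry multiplicity).


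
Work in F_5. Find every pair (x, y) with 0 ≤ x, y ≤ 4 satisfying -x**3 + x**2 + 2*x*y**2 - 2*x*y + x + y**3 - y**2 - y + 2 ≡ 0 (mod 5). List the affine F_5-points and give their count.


Affine F_5-points: {(1, 3), (2, 0), (2, 2)}; count = 3.

For each of the 25 pairs (x, y) ∈ F_5², evaluate f(x, y) mod 5. Record the zeros.
  x = 0: [0↦2, 1↦1, 2↦4, 3↦2, 4↦1]  zeros at y ∈ ∅
  x = 1: [0↦3, 1↦2, 2↦4, 3↦0, 4↦1]  zeros at y ∈ {3}
  x = 2: [0↦0, 1↦4, 2↦0, 3↦4, 4↦2]  zeros at y ∈ {0, 2}
  x = 3: [0↦2, 1↦1, 2↦1, 3↦3, 4↦3]  zeros at y ∈ ∅
  x = 4: [0↦3, 1↦2, 2↦1, 3↦1, 4↦3]  zeros at y ∈ ∅
Collecting zeros: affine points = {(1, 3), (2, 0), (2, 2)}.
Total count |C(F_5)_aff| = 3.


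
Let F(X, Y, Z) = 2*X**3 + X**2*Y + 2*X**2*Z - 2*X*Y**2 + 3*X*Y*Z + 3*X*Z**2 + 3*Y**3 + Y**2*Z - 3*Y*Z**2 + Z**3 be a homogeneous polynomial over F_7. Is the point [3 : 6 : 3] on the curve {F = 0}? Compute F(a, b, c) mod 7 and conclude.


F(3,6,3) ≡ 5 (mod 7); P is NOT on the curve.

Evaluate F(3, 6, 3) term-by-term (mod 7).
  2*X**3 ↦ 2·27·1·1 = 54
  X**2*Y ↦ 1·9·6·1 = 54
  2*X**2*Z ↦ 2·9·1·3 = 54
  -2*X*Y**2 ↦ -2·3·36·1 = -216
  3*X*Y*Z ↦ 3·3·6·3 = 162
  3*X*Z**2 ↦ 3·3·1·9 = 81
  3*Y**3 ↦ 3·1·216·1 = 648
  Y**2*Z ↦ 1·1·36·3 = 108
  -3*Y*Z**2 ↦ -3·1·6·9 = -162
  Z**3 ↦ 1·1·1·27 = 27
Sum: F(3, 6, 3) = (54) + (54) + (54) + (-216) + (162) + (81) + (648) + (108) + (-162) + (27) = 810.
Reducing mod 7: 810 ≡ 5 (mod 7).
Since F(a, b, c) ≡ 5 ≠ 0 (mod 7), P does NOT lie on the curve.


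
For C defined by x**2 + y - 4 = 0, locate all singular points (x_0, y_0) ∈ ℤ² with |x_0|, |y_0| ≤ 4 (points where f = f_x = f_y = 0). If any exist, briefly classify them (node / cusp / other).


No singular points in the scanned grid; C is smooth there.

Compute partial derivatives:
  f_x = 2*x.
  f_y = 1.
f_y = 1 is a nonzero constant, so f_y never vanishes: no point (x, y) can satisfy f = f_x = f_y = 0. In particular no (x, y) ∈ {−4, ..., 4}² is singular; the curve is smooth.


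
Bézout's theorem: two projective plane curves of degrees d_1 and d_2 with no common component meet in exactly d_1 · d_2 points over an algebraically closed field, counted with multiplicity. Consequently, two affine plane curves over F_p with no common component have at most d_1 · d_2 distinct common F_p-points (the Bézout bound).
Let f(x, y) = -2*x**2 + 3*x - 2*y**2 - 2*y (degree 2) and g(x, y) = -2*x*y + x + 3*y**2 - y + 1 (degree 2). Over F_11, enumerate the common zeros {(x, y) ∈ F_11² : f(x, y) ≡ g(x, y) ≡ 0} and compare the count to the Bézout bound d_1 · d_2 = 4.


Common zeros: ∅; count = 0; Bézout bound = 4.

deg(f) = 2, deg(g) = 2, so Bézout bound = 4.
Scan x ∈ F_11. For each x, list the y ∈ F_11 with f(x, y) ≡ 0 and those with g(x, y) ≡ 0 (mod 11); the common zeros in that column are the intersection.
  x = 0: f ≡ 0 at y ∈ {0, 10}; g ≡ 0 at y ∈ {2}; common: ∅.
  x = 1: f ≡ 0 at y ∈ {2, 8}; g ≡ 0 at y ∈ ∅; common: ∅.
  x = 2: f ≡ 0 at y ∈ ∅; g ≡ 0 at y ∈ {10}; common: ∅.
  x = 3: f ≡ 0 at y ∈ {3, 7}; g ≡ 0 at y ∈ {1, 5}; common: ∅.
  x = 4: f ≡ 0 at y ∈ {3, 7}; g ≡ 0 at y ∈ ∅; common: ∅.
  x = 5: f ≡ 0 at y ∈ ∅; g ≡ 0 at y ∈ {3, 8}; common: ∅.
  x = 6: f ≡ 0 at y ∈ {2, 8}; g ≡ 0 at y ∈ ∅; common: ∅.
  x = 7: f ≡ 0 at y ∈ {0, 10}; g ≡ 0 at y ∈ ∅; common: ∅.
  x = 8: f ≡ 0 at y ∈ ∅; g ≡ 0 at y ∈ {4, 9}; common: ∅.
  x = 9: f ≡ 0 at y ∈ ∅; g ≡ 0 at y ∈ ∅; common: ∅.
  x = 10: f ≡ 0 at y ∈ ∅; g ≡ 0 at y ∈ {0, 7}; common: ∅.
Collecting: common zeros = ∅, so the count is 0.
Comparison with the Bézout bound: 0 ≤ 4 = deg(f)·deg(g), as expected for curves with no common component (the affine F_11-count falls short of the bound because intersections may lie at infinity, over extension fields, or carry multiplicity).


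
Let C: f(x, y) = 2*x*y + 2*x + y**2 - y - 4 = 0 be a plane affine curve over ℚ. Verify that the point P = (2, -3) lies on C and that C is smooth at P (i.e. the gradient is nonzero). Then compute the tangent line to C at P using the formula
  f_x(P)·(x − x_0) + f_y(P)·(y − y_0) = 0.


Tangent line at P: -4*x - 3*y - 1 = 0.

Step 1: f(2, -3) = 0, so P lies on C.
Step 2: partial derivatives
  f_x(x, y) = 2*y + 2, f_y(x, y) = 2*x + 2*y - 1.
  f_x(P) = -4, f_y(P) = -3 (gradient nonzero, so P is smooth).
Step 3: tangent line at P: -4·(x − 2) + -3·(y − -3) = 0.
Expanding: -4*x - 3*y - 1 = 0.


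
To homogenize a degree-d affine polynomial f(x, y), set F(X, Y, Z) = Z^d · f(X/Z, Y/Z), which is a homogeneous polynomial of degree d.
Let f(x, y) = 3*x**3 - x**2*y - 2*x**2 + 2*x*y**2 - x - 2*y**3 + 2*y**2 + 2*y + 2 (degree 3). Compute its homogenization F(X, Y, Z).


F(X, Y, Z) = 3*X**3 - X**2*Y - 2*X**2*Z + 2*X*Y**2 - X*Z**2 - 2*Y**3 + 2*Y**2*Z + 2*Y*Z**2 + 2*Z**3

deg(f) = 3.
Substitute x = X/Z, y = Y/Z into f, then multiply by Z^3.
  monomial 3·x^3·y^0 ↦ 3·X^3·Y^0·Z^0.
  monomial -1·x^2·y^1 ↦ -1·X^2·Y^1·Z^0.
  monomial -2·x^2·y^0 ↦ -2·X^2·Y^0·Z^1.
  monomial 2·x^1·y^2 ↦ 2·X^1·Y^2·Z^0.
  monomial -1·x^1·y^0 ↦ -1·X^1·Y^0·Z^2.
  monomial -2·x^0·y^3 ↦ -2·X^0·Y^3·Z^0.
  monomial 2·x^0·y^2 ↦ 2·X^0·Y^2·Z^1.
  monomial 2·x^0·y^1 ↦ 2·X^0·Y^1·Z^2.
  monomial 2·x^0·y^0 ↦ 2·X^0·Y^0·Z^3.
Collecting: F(X, Y, Z) = 3*X**3 - X**2*Y - 2*X**2*Z + 2*X*Y**2 - X*Z**2 - 2*Y**3 + 2*Y**2*Z + 2*Y*Z**2 + 2*Z**3.


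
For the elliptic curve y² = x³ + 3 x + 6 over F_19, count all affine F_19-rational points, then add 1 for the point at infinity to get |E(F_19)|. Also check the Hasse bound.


Affine points = {(0, 5), (0, 14), (2, 1), (2, 18), (3, 2), (3, 17), (4, 5), (4, 14), (7, 3), (7, 16), (13, 0), (15, 5), (15, 14), (17, 7), (17, 12)}; affine count = 15; |E(F_19)| = 16.

Discriminant check: Δ ∝ 4a³ + 27b² = 4·3³ + 27·6² = 4·27 + 27·36 ≡ 16 (mod 19). Nonzero ⇒ E is nonsingular.
For each x ∈ F_19, compute rhs = x³ + 3·x + 6 mod 19, then count y ∈ F_19 with y² ≡ rhs.
  x = 0: rhs = 6, matching y values: 5, 14 (2 points).
  x = 1: rhs = 10, matching y values: none (0 points).
  x = 2: rhs = 1, matching y values: 1, 18 (2 points).
  x = 3: rhs = 4, matching y values: 2, 17 (2 points).
  x = 4: rhs = 6, matching y values: 5, 14 (2 points).
  x = 5: rhs = 13, matching y values: none (0 points).
  x = 6: rhs = 12, matching y values: none (0 points).
  x = 7: rhs = 9, matching y values: 3, 16 (2 points).
  x = 8: rhs = 10, matching y values: none (0 points).
  x = 9: rhs = 2, matching y values: none (0 points).
  x = 10: rhs = 10, matching y values: none (0 points).
  x = 11: rhs = 2, matching y values: none (0 points).
  x = 12: rhs = 3, matching y values: none (0 points).
  x = 13: rhs = 0, matching y values: 0 (1 points).
  x = 14: rhs = 18, matching y values: none (0 points).
  x = 15: rhs = 6, matching y values: 5, 14 (2 points).
  x = 16: rhs = 8, matching y values: none (0 points).
  x = 17: rhs = 11, matching y values: 7, 12 (2 points).
  x = 18: rhs = 2, matching y values: none (0 points).
Total affine count: 15.
Full point count |E(F_19)| = 15 + 1 = 16.
Hasse bound: |16 − (19+1)| = |-4| = 4 ≤ 2√19 ≈ 8.7178 ✓.


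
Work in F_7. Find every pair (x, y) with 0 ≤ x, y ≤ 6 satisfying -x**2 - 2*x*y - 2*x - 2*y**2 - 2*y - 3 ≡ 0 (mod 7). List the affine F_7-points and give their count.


Affine F_7-points: {(0, 1), (0, 5), (2, 5), (2, 6), (3, 1), (3, 2), (5, 2), (5, 6)}; count = 8.

For each of the 49 pairs (x, y) ∈ F_7², evaluate f(x, y) mod 7. Record the zeros.
  x = 0: [0↦4, 1↦0, 2↦6, 3↦1, 4↦6, 5↦0, 6↦4]  zeros at y ∈ {1, 5}
  x = 1: [0↦1, 1↦2, 2↦6, 3↦6, 4↦2, 5↦1, 6↦3]  zeros at y ∈ ∅
  x = 2: [0↦3, 1↦2, 2↦4, 3↦2, 4↦3, 5↦0, 6↦0]  zeros at y ∈ {5, 6}
  x = 3: [0↦3, 1↦0, 2↦0, 3↦3, 4↦2, 5↦4, 6↦2]  zeros at y ∈ {1, 2}
  x = 4: [0↦1, 1↦3, 2↦1, 3↦2, 4↦6, 5↦6, 6↦2]  zeros at y ∈ ∅
  x = 5: [0↦4, 1↦4, 2↦0, 3↦6, 4↦1, 5↦6, 6↦0]  zeros at y ∈ {2, 6}
  x = 6: [0↦5, 1↦3, 2↦4, 3↦1, 4↦1, 5↦4, 6↦3]  zeros at y ∈ ∅
Collecting zeros: affine points = {(0, 1), (0, 5), (2, 5), (2, 6), (3, 1), (3, 2), (5, 2), (5, 6)}.
Total count |C(F_7)_aff| = 8.


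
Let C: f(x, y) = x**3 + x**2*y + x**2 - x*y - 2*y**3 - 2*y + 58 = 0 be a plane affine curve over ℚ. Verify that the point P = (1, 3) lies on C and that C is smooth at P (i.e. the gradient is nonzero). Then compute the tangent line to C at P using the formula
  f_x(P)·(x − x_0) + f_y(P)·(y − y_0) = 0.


Tangent line at P: 8*x - 56*y + 160 = 0.

Step 1: f(1, 3) = 0, so P lies on C.
Step 2: partial derivatives
  f_x(x, y) = 3*x**2 + 2*x*y + 2*x - y, f_y(x, y) = x**2 - x - 6*y**2 - 2.
  f_x(P) = 8, f_y(P) = -56 (gradient nonzero, so P is smooth).
Step 3: tangent line at P: 8·(x − 1) + -56·(y − 3) = 0.
Expanding: 8*x - 56*y + 160 = 0.


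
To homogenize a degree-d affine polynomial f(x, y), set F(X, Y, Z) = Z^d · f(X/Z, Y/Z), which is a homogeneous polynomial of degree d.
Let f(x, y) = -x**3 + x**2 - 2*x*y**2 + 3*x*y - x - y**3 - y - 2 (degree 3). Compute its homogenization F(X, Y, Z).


F(X, Y, Z) = -X**3 + X**2*Z - 2*X*Y**2 + 3*X*Y*Z - X*Z**2 - Y**3 - Y*Z**2 - 2*Z**3

deg(f) = 3.
Substitute x = X/Z, y = Y/Z into f, then multiply by Z^3.
  monomial -1·x^3·y^0 ↦ -1·X^3·Y^0·Z^0.
  monomial 1·x^2·y^0 ↦ 1·X^2·Y^0·Z^1.
  monomial -2·x^1·y^2 ↦ -2·X^1·Y^2·Z^0.
  monomial 3·x^1·y^1 ↦ 3·X^1·Y^1·Z^1.
  monomial -1·x^1·y^0 ↦ -1·X^1·Y^0·Z^2.
  monomial -1·x^0·y^3 ↦ -1·X^0·Y^3·Z^0.
  monomial -1·x^0·y^1 ↦ -1·X^0·Y^1·Z^2.
  monomial -2·x^0·y^0 ↦ -2·X^0·Y^0·Z^3.
Collecting: F(X, Y, Z) = -X**3 + X**2*Z - 2*X*Y**2 + 3*X*Y*Z - X*Z**2 - Y**3 - Y*Z**2 - 2*Z**3.


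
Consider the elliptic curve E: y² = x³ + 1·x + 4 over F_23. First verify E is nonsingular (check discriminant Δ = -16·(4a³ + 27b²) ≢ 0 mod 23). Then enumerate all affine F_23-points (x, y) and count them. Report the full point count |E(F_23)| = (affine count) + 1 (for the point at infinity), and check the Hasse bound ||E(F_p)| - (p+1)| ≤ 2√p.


Affine points = {(0, 2), (0, 21), (1, 11), (1, 12), (4, 7), (4, 16), (7, 3), (7, 20), (8, 8), (8, 15), (9, 11), (9, 12), (10, 5), (10, 18), (11, 9), (11, 14), (13, 11), (13, 12), (14, 5), (14, 18), (15, 6), (15, 17), (17, 9), (17, 14), (18, 9), (18, 14), (22, 5), (22, 18)}; affine count = 28; |E(F_23)| = 29.

Discriminant check: Δ ∝ 4a³ + 27b² = 4·1³ + 27·4² = 4·1 + 27·16 ≡ 22 (mod 23). Nonzero ⇒ E is nonsingular.
For each x ∈ F_23, compute rhs = x³ + 1·x + 4 mod 23, then count y ∈ F_23 with y² ≡ rhs.
  x = 0: rhs = 4, matching y values: 2, 21 (2 points).
  x = 1: rhs = 6, matching y values: 11, 12 (2 points).
  x = 2: rhs = 14, matching y values: none (0 points).
  x = 3: rhs = 11, matching y values: none (0 points).
  x = 4: rhs = 3, matching y values: 7, 16 (2 points).
  x = 5: rhs = 19, matching y values: none (0 points).
  x = 6: rhs = 19, matching y values: none (0 points).
  x = 7: rhs = 9, matching y values: 3, 20 (2 points).
  x = 8: rhs = 18, matching y values: 8, 15 (2 points).
  x = 9: rhs = 6, matching y values: 11, 12 (2 points).
  x = 10: rhs = 2, matching y values: 5, 18 (2 points).
  x = 11: rhs = 12, matching y values: 9, 14 (2 points).
  x = 12: rhs = 19, matching y values: none (0 points).
  x = 13: rhs = 6, matching y values: 11, 12 (2 points).
  x = 14: rhs = 2, matching y values: 5, 18 (2 points).
  x = 15: rhs = 13, matching y values: 6, 17 (2 points).
  x = 16: rhs = 22, matching y values: none (0 points).
  x = 17: rhs = 12, matching y values: 9, 14 (2 points).
  x = 18: rhs = 12, matching y values: 9, 14 (2 points).
  x = 19: rhs = 5, matching y values: none (0 points).
  x = 20: rhs = 20, matching y values: none (0 points).
  x = 21: rhs = 17, matching y values: none (0 points).
  x = 22: rhs = 2, matching y values: 5, 18 (2 points).
Total affine count: 28.
Full point count |E(F_23)| = 28 + 1 = 29.
Hasse bound: |29 − (23+1)| = |5| = 5 ≤ 2√23 ≈ 9.5917 ✓.


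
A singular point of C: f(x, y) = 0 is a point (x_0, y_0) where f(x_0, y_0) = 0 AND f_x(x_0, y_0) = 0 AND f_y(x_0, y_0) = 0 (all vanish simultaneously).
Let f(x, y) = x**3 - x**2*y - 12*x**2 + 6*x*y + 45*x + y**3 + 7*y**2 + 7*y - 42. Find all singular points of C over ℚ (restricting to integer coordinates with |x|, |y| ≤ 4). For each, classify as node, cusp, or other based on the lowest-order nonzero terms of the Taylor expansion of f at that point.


Singular points: {(3, -2)}; classification: node.

Compute partial derivatives:
  f_x = 3*x**2 - 2*x*y - 24*x + 6*y + 45.
  f_y = -x**2 + 6*x + 3*y**2 + 14*y + 7.
Scan x_0 ∈ {−4, ..., 4}. For each x_0, f_y(x_0, y) is a polynomial in y; find its integer roots y ∈ {−4, ..., 4}, then test f_x and f at those candidates.
  x = -4: f_y(-4, y) = 3*y**2 + 14*y - 33; no integer root y with |y| ≤ 4.
  x = -3: f_y(-3, y) = 3*y**2 + 14*y - 20; no integer root y with |y| ≤ 4.
  x = -2: f_y(-2, y) = 3*y**2 + 14*y - 9; no integer root y with |y| ≤ 4.
  x = -1: f_y(-1, y) = 3*y**2 + 14*y; vanishes at y ∈ {0}. (-1, 0): f_x = 72 ≠ 0.
  x = 0: f_y(0, y) = 3*y**2 + 14*y + 7; no integer root y with |y| ≤ 4.
  x = 1: f_y(1, y) = 3*y**2 + 14*y + 12; no integer root y with |y| ≤ 4.
  x = 2: f_y(2, y) = 3*y**2 + 14*y + 15; vanishes at y ∈ {-3}. (2, -3): f_x = 3 ≠ 0.
  x = 3: f_y(3, y) = 3*y**2 + 14*y + 16; vanishes at y ∈ {-2}. (3, -2): f_x = 0, f = 0 — SINGULAR.
  x = 4: f_y(4, y) = 3*y**2 + 14*y + 15; vanishes at y ∈ {-3}. (4, -3): f_x = 3 ≠ 0.
Only singular point on the grid: (3, -2).
Classify: substitute x = 3 + u, y = -2 + v and expand: f = u**3 - u**2*v - u**2 + v**3 + v**2.
No constant or linear terms (consistent with a singular point). Quadratic part: -u**2 + v**2. Cubic part: u**3 - u**2*v + v**3.
The quadratic part v**2 - u**2 = (v − u)(v + u) splits into two distinct linear factors, so there are two distinct tangent lines y − -2 = ±(x − 3) — this is a node (ordinary double point).
Classification: node.


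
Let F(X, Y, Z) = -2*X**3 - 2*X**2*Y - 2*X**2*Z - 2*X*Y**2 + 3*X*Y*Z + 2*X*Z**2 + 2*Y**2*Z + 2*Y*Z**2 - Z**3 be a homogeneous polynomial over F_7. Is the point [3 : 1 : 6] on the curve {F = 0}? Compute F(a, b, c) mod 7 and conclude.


F(3,1,6) ≡ 1 (mod 7); P is NOT on the curve.

Evaluate F(3, 1, 6) term-by-term (mod 7).
  -2*X**3 ↦ -2·27·1·1 = -54
  -2*X**2*Y ↦ -2·9·1·1 = -18
  -2*X**2*Z ↦ -2·9·1·6 = -108
  -2*X*Y**2 ↦ -2·3·1·1 = -6
  3*X*Y*Z ↦ 3·3·1·6 = 54
  2*X*Z**2 ↦ 2·3·1·36 = 216
  2*Y**2*Z ↦ 2·1·1·6 = 12
  2*Y*Z**2 ↦ 2·1·1·36 = 72
  -Z**3 ↦ -1·1·1·216 = -216
Sum: F(3, 1, 6) = (-54) + (-18) + (-108) + (-6) + (54) + (216) + (12) + (72) + (-216) = -48.
Reducing mod 7: -48 ≡ 1 (mod 7).
Since F(a, b, c) ≡ 1 ≠ 0 (mod 7), P does NOT lie on the curve.


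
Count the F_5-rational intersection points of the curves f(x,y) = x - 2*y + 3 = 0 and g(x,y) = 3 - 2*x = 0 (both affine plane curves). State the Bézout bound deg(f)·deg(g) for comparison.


Common zeros: {(4, 1)}; count = 1; Bézout bound = 1.

deg(f) = 1, deg(g) = 1, so Bézout bound = 1.
Scan x ∈ F_5. For each x, list the y ∈ F_5 with f(x, y) ≡ 0 and those with g(x, y) ≡ 0 (mod 5); the common zeros in that column are the intersection.
  x = 0: f ≡ 0 at y ∈ {4}; g ≡ 0 at y ∈ ∅; common: ∅.
  x = 1: f ≡ 0 at y ∈ {2}; g ≡ 0 at y ∈ ∅; common: ∅.
  x = 2: f ≡ 0 at y ∈ {0}; g ≡ 0 at y ∈ ∅; common: ∅.
  x = 3: f ≡ 0 at y ∈ {3}; g ≡ 0 at y ∈ ∅; common: ∅.
  x = 4: f ≡ 0 at y ∈ {1}; g ≡ 0 at y ∈ {0, 1, 2, 3, 4}; common: {1}.
Collecting: common zeros = {(4, 1)}, so the count is 1.
Comparison with the Bézout bound: 1 ≤ 1 = deg(f)·deg(g), as expected for curves with no common component (the bound is attained).


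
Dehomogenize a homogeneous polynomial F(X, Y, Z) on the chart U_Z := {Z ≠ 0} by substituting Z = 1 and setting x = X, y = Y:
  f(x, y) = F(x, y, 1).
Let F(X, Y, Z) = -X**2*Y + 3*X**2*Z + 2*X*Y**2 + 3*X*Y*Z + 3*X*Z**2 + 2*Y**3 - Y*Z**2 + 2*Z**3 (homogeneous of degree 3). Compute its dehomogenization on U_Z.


f(x, y) = -x**2*y + 3*x**2 + 2*x*y**2 + 3*x*y + 3*x + 2*y**3 - y + 2

On U_Z we set Z = 1. Each monomial c·X^i·Y^j·Z^k in F becomes c·x^i·y^j·1^k = c·x^i·y^j.
Substituting Z = 1: F(X, Y, 1) = -x**2*y + 3*x**2 + 2*x*y**2 + 3*x*y + 3*x + 2*y**3 - y + 2.
Note: deg(f) ≤ deg(F) = 3; strict inequality happens when F is divisible by Z (lost terms).


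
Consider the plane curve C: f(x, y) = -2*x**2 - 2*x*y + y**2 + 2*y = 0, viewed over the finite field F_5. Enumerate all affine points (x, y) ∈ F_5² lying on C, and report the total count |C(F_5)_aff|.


Affine F_5-points: {(0, 0), (0, 3), (2, 3), (2, 4), (4, 2), (4, 4)}; count = 6.

For each of the 25 pairs (x, y) ∈ F_5², evaluate f(x, y) mod 5. Record the zeros.
  x = 0: [0↦0, 1↦3, 2↦3, 3↦0, 4↦4]  zeros at y ∈ {0, 3}
  x = 1: [0↦3, 1↦4, 2↦2, 3↦2, 4↦4]  zeros at y ∈ ∅
  x = 2: [0↦2, 1↦1, 2↦2, 3↦0, 4↦0]  zeros at y ∈ {3, 4}
  x = 3: [0↦2, 1↦4, 2↦3, 3↦4, 4↦2]  zeros at y ∈ ∅
  x = 4: [0↦3, 1↦3, 2↦0, 3↦4, 4↦0]  zeros at y ∈ {2, 4}
Collecting zeros: affine points = {(0, 0), (0, 3), (2, 3), (2, 4), (4, 2), (4, 4)}.
Total count |C(F_5)_aff| = 6.


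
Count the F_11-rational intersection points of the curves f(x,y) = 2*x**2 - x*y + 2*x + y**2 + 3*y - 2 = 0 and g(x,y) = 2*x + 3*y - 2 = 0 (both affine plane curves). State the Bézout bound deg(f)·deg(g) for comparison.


Common zeros: {(2, 3), (4, 9)}; count = 2; Bézout bound = 2.

deg(f) = 2, deg(g) = 1, so Bézout bound = 2.
Scan x ∈ F_11. For each x, list the y ∈ F_11 with f(x, y) ≡ 0 and those with g(x, y) ≡ 0 (mod 11); the common zeros in that column are the intersection.
  x = 0: f ≡ 0 at y ∈ ∅; g ≡ 0 at y ∈ {8}; common: ∅.
  x = 1: f ≡ 0 at y ∈ ∅; g ≡ 0 at y ∈ {0}; common: ∅.
  x = 2: f ≡ 0 at y ∈ {3, 7}; g ≡ 0 at y ∈ {3}; common: {3}.
  x = 3: f ≡ 0 at y ∈ {0}; g ≡ 0 at y ∈ {6}; common: ∅.
  x = 4: f ≡ 0 at y ∈ {3, 9}; g ≡ 0 at y ∈ {9}; common: {9}.
  x = 5: f ≡ 0 at y ∈ {4, 9}; g ≡ 0 at y ∈ {1}; common: ∅.
  x = 6: f ≡ 0 at y ∈ {7}; g ≡ 0 at y ∈ {4}; common: ∅.
  x = 7: f ≡ 0 at y ∈ {0, 4}; g ≡ 0 at y ∈ {7}; common: ∅.
  x = 8: f ≡ 0 at y ∈ ∅; g ≡ 0 at y ∈ {10}; common: ∅.
  x = 9: f ≡ 0 at y ∈ ∅; g ≡ 0 at y ∈ {2}; common: ∅.
  x = 10: f ≡ 0 at y ∈ ∅; g ≡ 0 at y ∈ {5}; common: ∅.
Collecting: common zeros = {(2, 3), (4, 9)}, so the count is 2.
Comparison with the Bézout bound: 2 ≤ 2 = deg(f)·deg(g), as expected for curves with no common component (the bound is attained).


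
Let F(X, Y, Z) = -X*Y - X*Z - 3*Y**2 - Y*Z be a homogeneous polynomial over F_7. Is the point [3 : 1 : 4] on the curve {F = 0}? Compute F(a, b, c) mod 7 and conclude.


F(3,1,4) ≡ 6 (mod 7); P is NOT on the curve.

Evaluate F(3, 1, 4) term-by-term (mod 7).
  -X*Y ↦ -1·3·1·1 = -3
  -X*Z ↦ -1·3·1·4 = -12
  -3*Y**2 ↦ -3·1·1·1 = -3
  -Y*Z ↦ -1·1·1·4 = -4
Sum: F(3, 1, 4) = (-3) + (-12) + (-3) + (-4) = -22.
Reducing mod 7: -22 ≡ 6 (mod 7).
Since F(a, b, c) ≡ 6 ≠ 0 (mod 7), P does NOT lie on the curve.


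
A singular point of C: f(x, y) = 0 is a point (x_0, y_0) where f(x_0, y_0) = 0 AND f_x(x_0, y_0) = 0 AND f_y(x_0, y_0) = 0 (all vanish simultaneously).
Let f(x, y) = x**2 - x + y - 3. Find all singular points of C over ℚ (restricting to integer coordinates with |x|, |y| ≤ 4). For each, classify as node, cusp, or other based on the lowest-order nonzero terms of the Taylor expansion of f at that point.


No singular points in the scanned grid; C is smooth there.

Compute partial derivatives:
  f_x = 2*x - 1.
  f_y = 1.
f_y = 1 is a nonzero constant, so f_y never vanishes: no point (x, y) can satisfy f = f_x = f_y = 0. In particular no (x, y) ∈ {−4, ..., 4}² is singular; the curve is smooth.


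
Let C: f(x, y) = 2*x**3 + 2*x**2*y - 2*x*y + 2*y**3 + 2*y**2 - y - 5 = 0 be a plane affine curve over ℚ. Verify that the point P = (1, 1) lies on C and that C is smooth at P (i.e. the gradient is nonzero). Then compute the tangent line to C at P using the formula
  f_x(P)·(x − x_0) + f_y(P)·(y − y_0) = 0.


Tangent line at P: 8*x + 9*y - 17 = 0.

Step 1: f(1, 1) = 0, so P lies on C.
Step 2: partial derivatives
  f_x(x, y) = 6*x**2 + 4*x*y - 2*y, f_y(x, y) = 2*x**2 - 2*x + 6*y**2 + 4*y - 1.
  f_x(P) = 8, f_y(P) = 9 (gradient nonzero, so P is smooth).
Step 3: tangent line at P: 8·(x − 1) + 9·(y − 1) = 0.
Expanding: 8*x + 9*y - 17 = 0.


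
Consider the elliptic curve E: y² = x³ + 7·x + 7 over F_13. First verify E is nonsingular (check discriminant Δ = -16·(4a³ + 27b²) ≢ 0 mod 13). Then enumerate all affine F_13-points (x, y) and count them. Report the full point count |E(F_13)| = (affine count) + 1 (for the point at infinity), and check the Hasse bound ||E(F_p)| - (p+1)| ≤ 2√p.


Affine points = {(2, 4), (2, 9), (3, 4), (3, 9), (7, 3), (7, 10), (8, 4), (8, 9), (12, 5), (12, 8)}; affine count = 10; |E(F_13)| = 11.

Discriminant check: Δ ∝ 4a³ + 27b² = 4·7³ + 27·7² = 4·343 + 27·49 ≡ 4 (mod 13). Nonzero ⇒ E is nonsingular.
For each x ∈ F_13, compute rhs = x³ + 7·x + 7 mod 13, then count y ∈ F_13 with y² ≡ rhs.
  x = 0: rhs = 7, matching y values: none (0 points).
  x = 1: rhs = 2, matching y values: none (0 points).
  x = 2: rhs = 3, matching y values: 4, 9 (2 points).
  x = 3: rhs = 3, matching y values: 4, 9 (2 points).
  x = 4: rhs = 8, matching y values: none (0 points).
  x = 5: rhs = 11, matching y values: none (0 points).
  x = 6: rhs = 5, matching y values: none (0 points).
  x = 7: rhs = 9, matching y values: 3, 10 (2 points).
  x = 8: rhs = 3, matching y values: 4, 9 (2 points).
  x = 9: rhs = 6, matching y values: none (0 points).
  x = 10: rhs = 11, matching y values: none (0 points).
  x = 11: rhs = 11, matching y values: none (0 points).
  x = 12: rhs = 12, matching y values: 5, 8 (2 points).
Total affine count: 10.
Full point count |E(F_13)| = 10 + 1 = 11.
Hasse bound: |11 − (13+1)| = |-3| = 3 ≤ 2√13 ≈ 7.2111 ✓.
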